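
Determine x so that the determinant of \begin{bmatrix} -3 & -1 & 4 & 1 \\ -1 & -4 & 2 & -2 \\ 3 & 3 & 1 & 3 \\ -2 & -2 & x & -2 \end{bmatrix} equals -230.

7

Expanding along the row containing x, det(B) is linear in x: det(B) = (-30)·x + (-20).
Set (-30)·x + (-20) = -230  ⇒  (-30)·x = -210  ⇒  x = 7.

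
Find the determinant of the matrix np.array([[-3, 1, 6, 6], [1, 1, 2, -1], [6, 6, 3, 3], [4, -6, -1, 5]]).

The determinant is 1350.

Expand along row 1:
  + (-3) · M_11   where M_11 = det([1 2 -1; 6 3 3; -6 -1 5]) = -90
  − (1) · M_12   where M_12 = det([1 2 -1; 6 3 3; 4 -1 5]) = 0
  + (6) · M_13   where M_13 = det([1 1 -1; 6 6 3; 4 -6 5]) = 90
  − (6) · M_14   where M_14 = det([1 1 2; 6 6 3; 4 -6 -1]) = -90
det = (+1)·(-3)·(-90) + (-1)·(1)·(0) + (+1)·(6)·(90) + (-1)·(6)·(-90) = 1350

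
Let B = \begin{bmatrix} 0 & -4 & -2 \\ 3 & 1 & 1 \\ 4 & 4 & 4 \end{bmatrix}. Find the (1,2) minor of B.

Delete row 1 and column 2; the remaining 2×2 submatrix is [3 1; 4 4].
Its determinant is 3·4 − 1·4 = 8.

8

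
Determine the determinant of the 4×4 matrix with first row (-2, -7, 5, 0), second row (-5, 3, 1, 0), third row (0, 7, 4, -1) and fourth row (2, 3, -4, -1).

Expand along column 4 (it has 2 zeros):
  − (-1) · M_34   where M_34 = det([-2 -7 5; -5 3 1; 2 3 -4]) = 51
  + (-1) · M_44   where M_44 = det([-2 -7 5; -5 3 1; 0 7 4]) = -325
det = (-1)·(-1)·(51) + (+1)·(-1)·(-325) = 376

376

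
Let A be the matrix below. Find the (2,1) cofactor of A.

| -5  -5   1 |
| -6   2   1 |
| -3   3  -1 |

-2

Delete row 2 and column 1; the remaining 2×2 submatrix is [-5 1; 3 -1].
Its determinant is (-5)·(-1) − 1·3 = 2.
The cofactor carries sign (−1)^(2+1) = −1, so C_{2,1} = −(2) = -2.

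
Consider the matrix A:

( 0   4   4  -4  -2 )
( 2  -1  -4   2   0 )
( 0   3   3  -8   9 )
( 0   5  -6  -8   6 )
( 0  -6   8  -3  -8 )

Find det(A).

|A| = -11924

Expand along column 1 (it has 4 zeros):
  − (2) · M_21   where M_21 = det([4 4 -4 -2; 3 3 -8 9; 5 -6 -8 6; -6 8 -3 -8]) = 5962
det = (-1)·(2)·(5962) = -11924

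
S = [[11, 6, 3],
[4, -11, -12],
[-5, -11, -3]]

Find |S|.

The determinant is -954.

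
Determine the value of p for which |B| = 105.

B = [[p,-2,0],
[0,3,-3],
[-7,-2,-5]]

p = -7

Expanding along the row containing p, det(B) is linear in p: det(B) = (-21)·p + (-42).
Set (-21)·p + (-42) = 105  ⇒  (-21)·p = 147  ⇒  p = -7.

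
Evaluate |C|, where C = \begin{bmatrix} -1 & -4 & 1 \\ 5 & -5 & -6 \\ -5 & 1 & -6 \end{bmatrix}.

-296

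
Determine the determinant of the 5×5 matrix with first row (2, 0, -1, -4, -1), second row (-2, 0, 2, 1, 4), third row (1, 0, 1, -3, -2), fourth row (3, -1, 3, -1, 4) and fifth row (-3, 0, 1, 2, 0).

The determinant is 66.

Expand along column 2 (it has 4 zeros):
  + (-1) · M_42   where M_42 = det([2 -1 -4 -1; -2 2 1 4; 1 1 -3 -2; -3 1 2 0]) = -66
det = (+1)·(-1)·(-66) = 66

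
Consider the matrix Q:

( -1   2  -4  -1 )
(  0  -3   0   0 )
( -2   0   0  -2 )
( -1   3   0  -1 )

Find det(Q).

0

Expand along row 2 (it has 3 zeros):
  + (-3) · M_22   where M_22 = det([-1 -4 -1; -2 0 -2; -1 0 -1]) = 0
det = (+1)·(-3)·(0) = 0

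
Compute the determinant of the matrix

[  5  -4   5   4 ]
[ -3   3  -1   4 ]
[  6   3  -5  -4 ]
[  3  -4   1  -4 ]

Expand along row 1:
  + (5) · M_11   where M_11 = det([3 -1 4; 3 -5 -4; -4 1 -4]) = -24
  − (-4) · M_12   where M_12 = det([-3 -1 4; 6 -5 -4; 3 1 -4]) = 0
  + (5) · M_13   where M_13 = det([-3 3 4; 6 3 -4; 3 -4 -4]) = -12
  − (4) · M_14   where M_14 = det([-3 3 -1; 6 3 -5; 3 -4 1]) = 21
det = (+1)·(5)·(-24) + (-1)·(-4)·(0) + (+1)·(5)·(-12) + (-1)·(4)·(21) = -264

The determinant is -264.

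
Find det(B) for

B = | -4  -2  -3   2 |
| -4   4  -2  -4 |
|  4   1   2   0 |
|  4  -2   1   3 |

Expand along row 3 (it has 1 zero):
  + (4) · M_31   where M_31 = det([-2 -3 2; 4 -2 -4; -2 1 3]) = 16
  − (1) · M_32   where M_32 = det([-4 -3 2; -4 -2 -4; 4 1 3]) = 28
  + (2) · M_33   where M_33 = det([-4 -2 2; -4 4 -4; 4 -2 3]) = -24
det = (+1)·(4)·(16) + (-1)·(1)·(28) + (+1)·(2)·(-24) = -12

The determinant is -12.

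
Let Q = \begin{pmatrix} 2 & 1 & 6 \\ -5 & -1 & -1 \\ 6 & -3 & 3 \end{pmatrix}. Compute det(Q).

Expand along column 1:
  + 2 · |-1 -1; -3 3| = 2·(-3 − 3) = -12
  − (-5) · |1 6; -3 3| = −(-5)·(3 − (-18)) = 105
  + 6 · |1 6; -1 -1| = 6·(-1 − (-6)) = 30
Sum: (-12) + (105) + (30) = 123

The determinant is 123.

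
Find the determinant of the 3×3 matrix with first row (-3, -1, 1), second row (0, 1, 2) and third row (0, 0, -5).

The matrix is upper triangular, so the determinant is the product of the diagonal entries:
det = (-3) · (1) · (-5) = 15

15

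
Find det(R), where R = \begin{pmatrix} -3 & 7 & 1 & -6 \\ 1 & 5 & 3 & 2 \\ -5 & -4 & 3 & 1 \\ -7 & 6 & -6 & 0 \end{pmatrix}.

The determinant is -3484.

Expand along row 4 (it has 1 zero):
  − (-7) · M_41   where M_41 = det([7 1 -6; 5 3 2; -4 3 1]) = -196
  + (6) · M_42   where M_42 = det([-3 1 -6; 1 3 2; -5 3 1]) = -110
  − (-6) · M_43   where M_43 = det([-3 7 -6; 1 5 2; -5 -4 1]) = -242
det = (-1)·(-7)·(-196) + (+1)·(6)·(-110) + (-1)·(-6)·(-242) = -3484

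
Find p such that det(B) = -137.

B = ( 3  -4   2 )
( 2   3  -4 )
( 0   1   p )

-9

Expanding along the row containing p, det(B) is linear in p: det(B) = (17)·p + (16).
Set (17)·p + (16) = -137  ⇒  (17)·p = -153  ⇒  p = -9.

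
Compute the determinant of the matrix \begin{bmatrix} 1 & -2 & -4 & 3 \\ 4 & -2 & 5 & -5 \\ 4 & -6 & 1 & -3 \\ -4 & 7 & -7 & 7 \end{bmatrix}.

-122

Expand along row 1:
  + (1) · M_11   where M_11 = det([-2 5 -5; -6 1 -3; 7 -7 7]) = -42
  − (-2) · M_12   where M_12 = det([4 5 -5; 4 1 -3; -4 -7 7]) = -16
  + (-4) · M_13   where M_13 = det([4 -2 -5; 4 -6 -3; -4 7 7]) = -72
  − (3) · M_14   where M_14 = det([4 -2 5; 4 -6 1; -4 7 -7]) = 112
det = (+1)·(1)·(-42) + (-1)·(-2)·(-16) + (+1)·(-4)·(-72) + (-1)·(3)·(112) = -122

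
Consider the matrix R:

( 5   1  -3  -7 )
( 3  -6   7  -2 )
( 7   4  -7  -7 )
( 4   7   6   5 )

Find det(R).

Expand along row 1:
  + (5) · M_11   where M_11 = det([-6 7 -2; 4 -7 -7; 7 6 5]) = -671
  − (1) · M_12   where M_12 = det([3 7 -2; 7 -7 -7; 4 6 5]) = -560
  + (-3) · M_13   where M_13 = det([3 -6 -2; 7 4 -7; 4 7 5]) = 519
  − (-7) · M_14   where M_14 = det([3 -6 7; 7 4 -7; 4 7 6]) = 870
det = (+1)·(5)·(-671) + (-1)·(1)·(-560) + (+1)·(-3)·(519) + (-1)·(-7)·(870) = 1738

1738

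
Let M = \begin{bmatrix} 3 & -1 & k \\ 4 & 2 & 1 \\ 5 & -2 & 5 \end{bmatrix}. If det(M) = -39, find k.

Expanding along the column containing k, det(M) is linear in k: det(M) = (-18)·k + (51).
Set (-18)·k + (51) = -39  ⇒  (-18)·k = -90  ⇒  k = 5.

5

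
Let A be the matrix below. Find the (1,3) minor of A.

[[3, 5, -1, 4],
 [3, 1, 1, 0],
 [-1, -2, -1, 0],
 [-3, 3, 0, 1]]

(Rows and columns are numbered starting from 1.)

Delete row 1 and column 3; the remaining 3×3 submatrix is [3 1 0; -1 -2 0; -3 3 1].
Its determinant is -5.

-5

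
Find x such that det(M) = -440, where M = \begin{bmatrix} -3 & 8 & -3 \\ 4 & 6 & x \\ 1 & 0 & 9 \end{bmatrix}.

Expanding along the column containing x, det(M) is linear in x: det(M) = (8)·x + (-432).
Set (8)·x + (-432) = -440  ⇒  (8)·x = -8  ⇒  x = -1.

-1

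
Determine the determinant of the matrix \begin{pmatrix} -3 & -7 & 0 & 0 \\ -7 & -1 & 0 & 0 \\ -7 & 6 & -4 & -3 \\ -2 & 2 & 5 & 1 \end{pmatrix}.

The matrix is block lower-triangular with a 2×2 block and a 2×2 block on the diagonal, so its determinant equals the product of the determinants of the diagonal blocks.
det of the 2×2 block = -46
det of the 2×2 block = 11
det = (-46)·(11) = -506

-506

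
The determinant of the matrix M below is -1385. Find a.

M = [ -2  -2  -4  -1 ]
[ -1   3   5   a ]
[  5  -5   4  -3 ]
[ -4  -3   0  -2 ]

-8

Expanding along the column containing a, det(M) is linear in a: det(M) = (148)·a + (-201).
Set (148)·a + (-201) = -1385  ⇒  (148)·a = -1184  ⇒  a = -8.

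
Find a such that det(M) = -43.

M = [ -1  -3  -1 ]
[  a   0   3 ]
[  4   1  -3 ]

Expanding along the row containing a, det(M) is linear in a: det(M) = (-10)·a + (-33).
Set (-10)·a + (-33) = -43  ⇒  (-10)·a = -10  ⇒  a = 1.

1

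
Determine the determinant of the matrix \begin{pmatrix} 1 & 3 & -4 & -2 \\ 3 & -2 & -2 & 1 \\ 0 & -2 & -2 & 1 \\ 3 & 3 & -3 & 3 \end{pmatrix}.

The determinant is 207.

Expand along row 3 (it has 1 zero):
  − (-2) · M_32   where M_32 = det([1 -4 -2; 3 -2 1; 3 -3 3]) = 27
  + (-2) · M_33   where M_33 = det([1 3 -2; 3 -2 1; 3 3 3]) = -57
  − (1) · M_34   where M_34 = det([1 3 -4; 3 -2 -2; 3 3 -3]) = -39
det = (-1)·(-2)·(27) + (+1)·(-2)·(-57) + (-1)·(1)·(-39) = 207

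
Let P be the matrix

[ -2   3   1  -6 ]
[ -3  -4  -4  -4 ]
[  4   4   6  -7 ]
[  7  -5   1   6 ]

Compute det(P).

Expand along row 1:
  + (-2) · M_11   where M_11 = det([-4 -4 -4; 4 6 -7; -5 1 6]) = -352
  − (3) · M_12   where M_12 = det([-3 -4 -4; 4 6 -7; 7 1 6]) = 315
  + (1) · M_13   where M_13 = det([-3 -4 -4; 4 4 -7; 7 -5 6]) = 517
  − (-6) · M_14   where M_14 = det([-3 -4 -4; 4 4 6; 7 -5 1]) = -62
det = (+1)·(-2)·(-352) + (-1)·(3)·(315) + (+1)·(1)·(517) + (-1)·(-6)·(-62) = -96

det(P) = -96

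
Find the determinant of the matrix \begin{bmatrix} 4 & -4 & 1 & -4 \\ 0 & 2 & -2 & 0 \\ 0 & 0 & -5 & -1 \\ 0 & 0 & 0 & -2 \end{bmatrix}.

The matrix is upper triangular, so the determinant is the product of the diagonal entries:
det = (4) · (2) · (-5) · (-2) = 80

The determinant is 80.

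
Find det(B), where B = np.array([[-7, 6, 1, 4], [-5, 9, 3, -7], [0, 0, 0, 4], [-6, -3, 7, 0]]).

Expand along row 3 (it has 3 zeros):
  − (4) · M_34   where M_34 = det([-7 6 1; -5 9 3; -6 -3 7]) = -333
det = (-1)·(4)·(-333) = 1332

det(B) = 1332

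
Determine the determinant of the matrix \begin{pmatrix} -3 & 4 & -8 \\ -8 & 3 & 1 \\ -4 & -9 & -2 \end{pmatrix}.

-761

Expand along column 1:
  + (-3) · |3 1; -9 -2| = (-3)·(-6 − (-9)) = -9
  − (-8) · |4 -8; -9 -2| = −(-8)·(-8 − 72) = -640
  + (-4) · |4 -8; 3 1| = (-4)·(4 − (-24)) = -112
Sum: (-9) + (-640) + (-112) = -761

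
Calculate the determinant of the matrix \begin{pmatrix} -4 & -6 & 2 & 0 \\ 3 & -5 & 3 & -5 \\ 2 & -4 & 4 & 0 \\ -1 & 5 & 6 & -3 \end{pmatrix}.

-1612

Expand along column 4 (it has 2 zeros):
  + (-5) · M_24   where M_24 = det([-4 -6 2; 2 -4 4; -1 5 6]) = 284
  + (-3) · M_44   where M_44 = det([-4 -6 2; 3 -5 3; 2 -4 4]) = 64
det = (+1)·(-5)·(284) + (+1)·(-3)·(64) = -1612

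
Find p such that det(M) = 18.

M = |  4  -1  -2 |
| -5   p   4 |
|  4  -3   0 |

Expanding along the column containing p, det(M) is linear in p: det(M) = (8)·p + (2).
Set (8)·p + (2) = 18  ⇒  (8)·p = 16  ⇒  p = 2.

p = 2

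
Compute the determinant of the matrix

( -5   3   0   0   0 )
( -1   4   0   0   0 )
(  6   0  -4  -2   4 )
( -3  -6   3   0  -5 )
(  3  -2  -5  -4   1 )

204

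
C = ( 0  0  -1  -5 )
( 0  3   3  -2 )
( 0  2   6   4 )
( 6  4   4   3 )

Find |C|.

|C| = 264

Expand along column 1 (it has 3 zeros):
  − (6) · M_41   where M_41 = det([0 -1 -5; 3 3 -2; 2 6 4]) = -44
det = (-1)·(6)·(-44) = 264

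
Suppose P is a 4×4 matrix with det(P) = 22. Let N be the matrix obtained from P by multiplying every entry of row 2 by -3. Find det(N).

Scaling one row by -3 multiplies the determinant by -3.
det(N) = (-3)·(22) = -66

-66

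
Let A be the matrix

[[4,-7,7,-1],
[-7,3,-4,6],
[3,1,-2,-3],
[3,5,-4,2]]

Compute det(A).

The determinant is 460.

Expand along row 1:
  + (4) · M_11   where M_11 = det([3 -4 6; 1 -2 -3; 5 -4 2]) = 56
  − (-7) · M_12   where M_12 = det([-7 -4 6; 3 -2 -3; 3 -4 2]) = 136
  + (7) · M_13   where M_13 = det([-7 3 6; 3 1 -3; 3 5 2]) = -92
  − (-1) · M_14   where M_14 = det([-7 3 -4; 3 1 -2; 3 5 -4]) = -72
det = (+1)·(4)·(56) + (-1)·(-7)·(136) + (+1)·(7)·(-92) + (-1)·(-1)·(-72) = 460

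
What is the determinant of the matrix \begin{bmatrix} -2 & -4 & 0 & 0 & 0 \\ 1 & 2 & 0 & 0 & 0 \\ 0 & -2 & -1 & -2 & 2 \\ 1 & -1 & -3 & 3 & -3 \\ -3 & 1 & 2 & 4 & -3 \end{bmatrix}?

0

The matrix is block lower-triangular with a 2×2 block and a 3×3 block on the diagonal, so its determinant equals the product of the determinants of the diagonal blocks.
det of the 2×2 block = 0
det of the 3×3 block = -9
det = (0)·(-9) = 0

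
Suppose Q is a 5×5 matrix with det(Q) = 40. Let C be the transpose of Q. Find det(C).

det(Qᵀ) = det(Q).
det(C) = (1)·(40) = 40

40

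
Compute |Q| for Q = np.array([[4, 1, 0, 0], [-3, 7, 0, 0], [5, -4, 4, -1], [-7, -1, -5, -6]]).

-899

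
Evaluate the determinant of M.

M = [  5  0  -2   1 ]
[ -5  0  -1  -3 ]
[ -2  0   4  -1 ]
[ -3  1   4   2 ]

Expand along column 2 (it has 3 zeros):
  + (1) · M_42   where M_42 = det([5 -2 1; -5 -1 -3; -2 4 -1]) = 41
det = (+1)·(1)·(41) = 41

det(M) = 41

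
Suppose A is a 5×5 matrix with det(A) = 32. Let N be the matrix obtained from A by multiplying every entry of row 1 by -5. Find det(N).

det(N) = -160

Scaling one row by -5 multiplies the determinant by -5.
det(N) = (-5)·(32) = -160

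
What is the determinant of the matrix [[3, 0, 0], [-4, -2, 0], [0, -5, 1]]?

The matrix is lower triangular, so the determinant is the product of the diagonal entries:
det = (3) · (-2) · (1) = -6

-6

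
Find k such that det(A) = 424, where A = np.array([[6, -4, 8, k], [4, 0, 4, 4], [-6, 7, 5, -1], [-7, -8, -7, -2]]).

k = 9

Expanding along the column containing k, det(A) is linear in k: det(A) = (-352)·k + (3592).
Set (-352)·k + (3592) = 424  ⇒  (-352)·k = -3168  ⇒  k = 9.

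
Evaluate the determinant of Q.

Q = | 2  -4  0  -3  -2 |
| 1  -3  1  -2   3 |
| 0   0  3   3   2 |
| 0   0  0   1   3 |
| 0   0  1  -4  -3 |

Q is block upper-triangular with a 2×2 block and a 3×3 block on the diagonal, so its determinant equals the product of the determinants of the diagonal blocks.
det of the 2×2 block = -2
det of the 3×3 block = 34
det = (-2)·(34) = -68

|Q| = -68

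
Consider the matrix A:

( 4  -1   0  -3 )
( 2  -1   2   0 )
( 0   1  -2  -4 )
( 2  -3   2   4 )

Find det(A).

24

Expand along row 1 (it has 1 zero):
  + (4) · M_11   where M_11 = det([-1 2 0; 1 -2 -4; -3 2 4]) = 16
  − (-1) · M_12   where M_12 = det([2 2 0; 0 -2 -4; 2 2 4]) = -16
  − (-3) · M_14   where M_14 = det([2 -1 2; 0 1 -2; 2 -3 2]) = -8
det = (+1)·(4)·(16) + (-1)·(-1)·(-16) + (-1)·(-3)·(-8) = 24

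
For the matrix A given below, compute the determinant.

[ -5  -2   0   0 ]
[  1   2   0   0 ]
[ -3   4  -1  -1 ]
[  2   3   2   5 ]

A is block lower-triangular with a 2×2 block and a 2×2 block on the diagonal, so its determinant equals the product of the determinants of the diagonal blocks.
det of the 2×2 block = -8
det of the 2×2 block = -3
det = (-8)·(-3) = 24

The determinant is 24.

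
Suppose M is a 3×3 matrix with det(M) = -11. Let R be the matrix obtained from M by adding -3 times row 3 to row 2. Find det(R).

Adding a multiple of one row to another leaves the determinant unchanged.
det(R) = (1)·(-11) = -11

The determinant is -11.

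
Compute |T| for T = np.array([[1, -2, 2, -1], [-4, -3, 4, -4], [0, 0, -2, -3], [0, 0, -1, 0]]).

33

T is block upper-triangular with a 2×2 block and a 2×2 block on the diagonal, so its determinant equals the product of the determinants of the diagonal blocks.
det of the 2×2 block = -11
det of the 2×2 block = -3
det = (-11)·(-3) = 33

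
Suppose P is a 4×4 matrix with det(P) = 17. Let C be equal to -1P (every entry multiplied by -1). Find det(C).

For a 4×4 matrix, det(-1P) = (-1)^4·det(P) = 1·det(P).
det(C) = (1)·(17) = 17

det(C) = 17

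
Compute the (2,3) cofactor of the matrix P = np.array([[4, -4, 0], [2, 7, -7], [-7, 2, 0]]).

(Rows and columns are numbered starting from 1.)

Delete row 2 and column 3; the remaining 2×2 submatrix is [4 -4; -7 2].
Its determinant is 4·2 − (-4)·(-7) = -20.
The cofactor carries sign (−1)^(2+3) = −1, so C_{2,3} = −(-20) = 20.

20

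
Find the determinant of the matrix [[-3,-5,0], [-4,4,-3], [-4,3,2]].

-151

Expand along row 1:
  + (-3) · |4 -3; 3 2| = (-3)·(8 − (-9)) = -51
  − (-5) · |-4 -3; -4 2| = −(-5)·(-8 − 12) = -100
Sum: (-51) + (-100) = -151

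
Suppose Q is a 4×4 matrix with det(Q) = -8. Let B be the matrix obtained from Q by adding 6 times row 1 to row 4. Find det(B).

det(B) = -8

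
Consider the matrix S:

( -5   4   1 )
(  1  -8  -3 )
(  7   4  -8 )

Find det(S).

-372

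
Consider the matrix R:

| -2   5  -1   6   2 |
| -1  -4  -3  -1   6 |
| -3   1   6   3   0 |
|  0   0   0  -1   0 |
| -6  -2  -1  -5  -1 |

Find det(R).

1722

Expand along row 4 (it has 4 zeros):
  + (-1) · M_44   where M_44 = det([-2 5 -1 2; -1 -4 -3 6; -3 1 6 0; -6 -2 -1 -1]) = -1722
det = (+1)·(-1)·(-1722) = 1722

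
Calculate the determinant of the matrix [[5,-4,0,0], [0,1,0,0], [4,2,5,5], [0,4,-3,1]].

100

The matrix is block lower-triangular with a 2×2 block and a 2×2 block on the diagonal, so its determinant equals the product of the determinants of the diagonal blocks.
det of the 2×2 block = 5
det of the 2×2 block = 20
det = (5)·(20) = 100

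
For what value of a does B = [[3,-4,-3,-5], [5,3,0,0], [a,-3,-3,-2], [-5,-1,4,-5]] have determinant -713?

Expanding along the column containing a, det(B) is linear in a: det(B) = (-105)·a + (232).
Set (-105)·a + (232) = -713  ⇒  (-105)·a = -945  ⇒  a = 9.

9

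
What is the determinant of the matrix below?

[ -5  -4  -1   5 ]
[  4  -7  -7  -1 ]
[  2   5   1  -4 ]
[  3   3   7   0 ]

Expand along row 4 (it has 1 zero):
  − (3) · M_41   where M_41 = det([-4 -1 5; -7 -7 -1; 5 1 -4]) = 57
  + (3) · M_42   where M_42 = det([-5 -1 5; 4 -7 -1; 2 1 -4]) = -69
  − (7) · M_43   where M_43 = det([-5 -4 5; 4 -7 -1; 2 5 -4]) = -51
det = (-1)·(3)·(57) + (+1)·(3)·(-69) + (-1)·(7)·(-51) = -21

-21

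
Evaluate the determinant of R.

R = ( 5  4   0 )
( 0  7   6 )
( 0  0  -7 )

R is upper triangular, so det(R) is the product of the diagonal entries:
det = (5) · (7) · (-7) = -245

|R| = -245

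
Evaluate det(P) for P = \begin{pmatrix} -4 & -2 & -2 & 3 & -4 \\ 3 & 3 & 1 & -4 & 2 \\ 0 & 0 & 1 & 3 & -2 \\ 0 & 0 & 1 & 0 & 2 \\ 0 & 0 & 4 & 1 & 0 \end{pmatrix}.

P is block upper-triangular with a 2×2 block and a 3×3 block on the diagonal, so its determinant equals the product of the determinants of the diagonal blocks.
det of the 2×2 block = -6
det of the 3×3 block = 20
det = (-6)·(20) = -120

-120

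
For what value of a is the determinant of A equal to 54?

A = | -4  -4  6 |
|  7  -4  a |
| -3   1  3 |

-3

Expanding along the row containing a, det(A) is linear in a: det(A) = (16)·a + (102).
Set (16)·a + (102) = 54  ⇒  (16)·a = -48  ⇒  a = -3.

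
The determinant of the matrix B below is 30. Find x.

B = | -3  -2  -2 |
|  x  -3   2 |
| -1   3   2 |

Expanding along the row containing x, det(B) is linear in x: det(B) = (-2)·x + (46).
Set (-2)·x + (46) = 30  ⇒  (-2)·x = -16  ⇒  x = 8.

x = 8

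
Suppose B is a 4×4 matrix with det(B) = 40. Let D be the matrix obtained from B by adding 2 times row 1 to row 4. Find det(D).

det(D) = 40

Adding a multiple of one row to another leaves the determinant unchanged.
det(D) = (1)·(40) = 40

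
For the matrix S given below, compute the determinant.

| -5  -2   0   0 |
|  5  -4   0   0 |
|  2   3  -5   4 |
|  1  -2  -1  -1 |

270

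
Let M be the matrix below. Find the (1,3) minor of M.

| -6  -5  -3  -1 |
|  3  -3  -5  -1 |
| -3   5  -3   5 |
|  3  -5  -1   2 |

Delete row 1 and column 3; the remaining 3×3 submatrix is [3 -3 -1; -3 5 5; 3 -5 2].
Its determinant is 42.

42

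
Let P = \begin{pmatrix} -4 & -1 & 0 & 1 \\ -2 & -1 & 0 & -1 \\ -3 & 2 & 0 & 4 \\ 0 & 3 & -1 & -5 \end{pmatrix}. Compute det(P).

-10

Expand along column 3 (it has 3 zeros):
  − (-1) · M_43   where M_43 = det([-4 -1 1; -2 -1 -1; -3 2 4]) = -10
det = (-1)·(-1)·(-10) = -10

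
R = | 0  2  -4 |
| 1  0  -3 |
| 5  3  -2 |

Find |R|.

Expand along column 1:
  − 1 · |2 -4; 3 -2| = −1·(-4 − (-12)) = -8
  + 5 · |2 -4; 0 -3| = 5·(-6 − 0) = -30
Sum: (-8) + (-30) = -38

The determinant is -38.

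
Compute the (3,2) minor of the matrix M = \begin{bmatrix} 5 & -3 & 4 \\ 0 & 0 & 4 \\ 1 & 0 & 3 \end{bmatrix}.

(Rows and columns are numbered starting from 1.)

Delete row 3 and column 2; the remaining 2×2 submatrix is [5 4; 0 4].
Its determinant is 5·4 − 4·0 = 20.

20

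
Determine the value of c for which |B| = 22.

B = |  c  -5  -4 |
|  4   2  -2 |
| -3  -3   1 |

c = -2

Expanding along the column containing c, det(B) is linear in c: det(B) = (-4)·c + (14).
Set (-4)·c + (14) = 22  ⇒  (-4)·c = 8  ⇒  c = -2.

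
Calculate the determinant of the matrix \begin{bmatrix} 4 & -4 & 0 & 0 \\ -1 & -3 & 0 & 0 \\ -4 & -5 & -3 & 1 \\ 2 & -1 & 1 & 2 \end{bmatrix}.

The matrix is block lower-triangular with a 2×2 block and a 2×2 block on the diagonal, so its determinant equals the product of the determinants of the diagonal blocks.
det of the 2×2 block = -16
det of the 2×2 block = -7
det = (-16)·(-7) = 112

112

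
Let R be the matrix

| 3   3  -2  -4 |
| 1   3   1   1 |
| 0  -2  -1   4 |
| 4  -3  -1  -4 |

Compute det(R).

Expand along row 3 (it has 1 zero):
  − (-2) · M_32   where M_32 = det([3 -2 -4; 1 1 1; 4 -1 -4]) = -5
  + (-1) · M_33   where M_33 = det([3 3 -4; 1 3 1; 4 -3 -4]) = 57
  − (4) · M_34   where M_34 = det([3 3 -2; 1 3 1; 4 -3 -1]) = 45
det = (-1)·(-2)·(-5) + (+1)·(-1)·(57) + (-1)·(4)·(45) = -247

The determinant is -247.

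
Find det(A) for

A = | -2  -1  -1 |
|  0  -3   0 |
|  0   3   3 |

Expand along row 2:
  + (-3) · |-2 -1; 0 3| = (-3)·(-6 − 0) = 18

18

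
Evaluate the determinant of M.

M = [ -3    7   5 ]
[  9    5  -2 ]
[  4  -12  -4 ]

Expand along column 1:
  + (-3) · |5 -2; -12 -4| = (-3)·(-20 − 24) = 132
  − 9 · |7 5; -12 -4| = −9·(-28 − (-60)) = -288
  + 4 · |7 5; 5 -2| = 4·(-14 − 25) = -156
Sum: (132) + (-288) + (-156) = -312

The determinant is -312.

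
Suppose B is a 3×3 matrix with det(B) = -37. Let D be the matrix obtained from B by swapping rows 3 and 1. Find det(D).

Swapping two rows multiplies the determinant by −1.
det(D) = (-1)·(-37) = 37

37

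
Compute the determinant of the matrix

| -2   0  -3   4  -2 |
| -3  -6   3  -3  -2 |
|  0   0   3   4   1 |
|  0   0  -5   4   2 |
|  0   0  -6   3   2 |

84

The matrix is block upper-triangular with a 2×2 block and a 3×3 block on the diagonal, so its determinant equals the product of the determinants of the diagonal blocks.
det of the 2×2 block = 12
det of the 3×3 block = 7
det = (12)·(7) = 84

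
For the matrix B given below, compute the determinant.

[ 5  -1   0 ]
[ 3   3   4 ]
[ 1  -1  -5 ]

det(B) = -74

Expand along row 1:
  + 5 · |3 4; -1 -5| = 5·(-15 − (-4)) = -55
  − (-1) · |3 4; 1 -5| = −(-1)·(-15 − 4) = -19
Sum: (-55) + (-19) = -74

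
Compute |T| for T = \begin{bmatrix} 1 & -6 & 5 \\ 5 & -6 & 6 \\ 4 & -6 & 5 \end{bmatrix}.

Expand along row 1:
  + 1 · |-6 6; -6 5| = 1·(-30 − (-36)) = 6
  − (-6) · |5 6; 4 5| = −(-6)·(25 − 24) = 6
  + 5 · |5 -6; 4 -6| = 5·(-30 − (-24)) = -30
Sum: (6) + (6) + (-30) = -18

The determinant is -18.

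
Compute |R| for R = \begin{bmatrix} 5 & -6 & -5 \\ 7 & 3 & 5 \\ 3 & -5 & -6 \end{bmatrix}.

Expand along column 1:
  + 5 · |3 5; -5 -6| = 5·(-18 − (-25)) = 35
  − 7 · |-6 -5; -5 -6| = −7·(36 − 25) = -77
  + 3 · |-6 -5; 3 5| = 3·(-30 − (-15)) = -45
Sum: (35) + (-77) + (-45) = -87

-87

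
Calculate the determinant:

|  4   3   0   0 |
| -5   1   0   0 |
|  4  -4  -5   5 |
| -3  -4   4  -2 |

The determinant is -190.

The matrix is block lower-triangular with a 2×2 block and a 2×2 block on the diagonal, so its determinant equals the product of the determinants of the diagonal blocks.
det of the 2×2 block = 19
det of the 2×2 block = -10
det = (19)·(-10) = -190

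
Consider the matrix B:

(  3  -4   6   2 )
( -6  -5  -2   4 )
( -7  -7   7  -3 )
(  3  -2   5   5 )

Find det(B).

det(B) = -1568

Expand along row 1:
  + (3) · M_11   where M_11 = det([-5 -2 4; -7 7 -3; -2 5 5]) = -416
  − (-4) · M_12   where M_12 = det([-6 -2 4; -7 7 -3; 3 5 5]) = -576
  + (6) · M_13   where M_13 = det([-6 -5 4; -7 -7 -3; 3 -2 5]) = 256
  − (2) · M_14   where M_14 = det([-6 -5 -2; -7 -7 7; 3 -2 5]) = -224
det = (+1)·(3)·(-416) + (-1)·(-4)·(-576) + (+1)·(6)·(256) + (-1)·(2)·(-224) = -1568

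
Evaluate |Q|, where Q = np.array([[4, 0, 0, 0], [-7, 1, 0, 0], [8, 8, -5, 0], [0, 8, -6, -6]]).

Q is lower triangular, so det(Q) is the product of the diagonal entries:
det = (4) · (1) · (-5) · (-6) = 120

The determinant is 120.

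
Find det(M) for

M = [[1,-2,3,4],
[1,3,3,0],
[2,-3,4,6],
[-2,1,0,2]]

The determinant is -40.

Expand along row 2 (it has 1 zero):
  − (1) · M_21   where M_21 = det([-2 3 4; -3 4 6; 1 0 2]) = 4
  + (3) · M_22   where M_22 = det([1 3 4; 2 4 6; -2 0 2]) = -8
  − (3) · M_23   where M_23 = det([1 -2 4; 2 -3 6; -2 1 2]) = 4
det = (-1)·(1)·(4) + (+1)·(3)·(-8) + (-1)·(3)·(4) = -40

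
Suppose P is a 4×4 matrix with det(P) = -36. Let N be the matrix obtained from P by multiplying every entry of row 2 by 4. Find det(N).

Scaling one row by 4 multiplies the determinant by 4.
det(N) = (4)·(-36) = -144

-144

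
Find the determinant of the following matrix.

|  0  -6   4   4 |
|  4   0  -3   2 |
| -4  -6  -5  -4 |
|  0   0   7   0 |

1008

Expand along row 4 (it has 3 zeros):
  − (7) · M_43   where M_43 = det([0 -6 4; 4 0 2; -4 -6 -4]) = -144
det = (-1)·(7)·(-144) = 1008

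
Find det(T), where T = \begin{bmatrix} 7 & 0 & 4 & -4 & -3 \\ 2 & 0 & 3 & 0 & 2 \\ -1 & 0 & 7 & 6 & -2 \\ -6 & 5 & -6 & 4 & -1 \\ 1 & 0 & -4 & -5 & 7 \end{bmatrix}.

Expand along column 2 (it has 4 zeros):
  + (5) · M_42   where M_42 = det([7 4 -4 -3; 2 3 0 2; -1 7 6 -2; 1 -4 -5 7]) = -151
det = (+1)·(5)·(-151) = -755

The determinant is -755.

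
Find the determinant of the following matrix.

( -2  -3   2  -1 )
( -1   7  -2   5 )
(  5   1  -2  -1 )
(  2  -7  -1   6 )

The determinant is -168.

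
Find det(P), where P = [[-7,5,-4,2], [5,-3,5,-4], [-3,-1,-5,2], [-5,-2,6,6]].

Expand along row 1:
  + (-7) · M_11   where M_11 = det([-3 5 -4; -1 -5 2; -2 6 6]) = 200
  − (5) · M_12   where M_12 = det([5 5 -4; -3 -5 2; -5 6 6]) = 2
  + (-4) · M_13   where M_13 = det([5 -3 -4; -3 -1 2; -5 -2 6]) = -38
  − (2) · M_14   where M_14 = det([5 -3 5; -3 -1 -5; -5 -2 6]) = -204
det = (+1)·(-7)·(200) + (-1)·(5)·(2) + (+1)·(-4)·(-38) + (-1)·(2)·(-204) = -850

-850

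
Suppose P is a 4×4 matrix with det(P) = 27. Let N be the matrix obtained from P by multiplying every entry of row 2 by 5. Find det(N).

Scaling one row by 5 multiplies the determinant by 5.
det(N) = (5)·(27) = 135

The determinant is 135.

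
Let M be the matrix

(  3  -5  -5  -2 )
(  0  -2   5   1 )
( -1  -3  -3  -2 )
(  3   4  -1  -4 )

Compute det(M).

The determinant is -550.

Expand along row 2 (it has 1 zero):
  + (-2) · M_22   where M_22 = det([3 -5 -2; -1 -3 -2; 3 -1 -4]) = 60
  − (5) · M_23   where M_23 = det([3 -5 -2; -1 -3 -2; 3 4 -4]) = 100
  + (1) · M_24   where M_24 = det([3 -5 -5; -1 -3 -3; 3 4 -1]) = 70
det = (+1)·(-2)·(60) + (-1)·(5)·(100) + (+1)·(1)·(70) = -550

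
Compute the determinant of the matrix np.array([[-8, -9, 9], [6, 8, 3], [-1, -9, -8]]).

-523

Expand along row 1:
  + (-8) · |8 3; -9 -8| = (-8)·(-64 − (-27)) = 296
  − (-9) · |6 3; -1 -8| = −(-9)·(-48 − (-3)) = -405
  + 9 · |6 8; -1 -9| = 9·(-54 − (-8)) = -414
Sum: (296) + (-405) + (-414) = -523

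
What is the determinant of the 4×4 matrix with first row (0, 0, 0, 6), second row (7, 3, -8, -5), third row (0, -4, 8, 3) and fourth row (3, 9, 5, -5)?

Expand along row 1 (it has 3 zeros):
  − (6) · M_14   where M_14 = det([7 3 -8; 0 -4 8; 3 9 5]) = -668
det = (-1)·(6)·(-668) = 4008

4008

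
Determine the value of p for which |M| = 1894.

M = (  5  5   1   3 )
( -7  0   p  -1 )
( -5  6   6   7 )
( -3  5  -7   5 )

Expanding along the column containing p, det(M) is linear in p: det(M) = (26)·p + (1920).
Set (26)·p + (1920) = 1894  ⇒  (26)·p = -26  ⇒  p = -1.

p = -1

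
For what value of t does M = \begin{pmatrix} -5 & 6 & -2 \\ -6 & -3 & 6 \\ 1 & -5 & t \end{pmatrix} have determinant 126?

Expanding along the row containing t, det(M) is linear in t: det(M) = (51)·t + (-180).
Set (51)·t + (-180) = 126  ⇒  (51)·t = 306  ⇒  t = 6.

t = 6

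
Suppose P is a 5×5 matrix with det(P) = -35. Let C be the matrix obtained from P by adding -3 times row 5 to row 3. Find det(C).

-35

Adding a multiple of one row to another leaves the determinant unchanged.
det(C) = (1)·(-35) = -35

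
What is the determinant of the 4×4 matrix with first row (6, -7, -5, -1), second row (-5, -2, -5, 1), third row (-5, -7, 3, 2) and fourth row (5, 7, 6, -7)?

3633

Expand along row 1:
  + (6) · M_11   where M_11 = det([-2 -5 1; -7 3 2; 7 6 -7]) = 178
  − (-7) · M_12   where M_12 = det([-5 -5 1; -5 3 2; 5 6 -7]) = 245
  + (-5) · M_13   where M_13 = det([-5 -2 1; -5 -7 2; 5 7 -7]) = -125
  − (-1) · M_14   where M_14 = det([-5 -2 -5; -5 -7 3; 5 7 6]) = 225
det = (+1)·(6)·(178) + (-1)·(-7)·(245) + (+1)·(-5)·(-125) + (-1)·(-1)·(225) = 3633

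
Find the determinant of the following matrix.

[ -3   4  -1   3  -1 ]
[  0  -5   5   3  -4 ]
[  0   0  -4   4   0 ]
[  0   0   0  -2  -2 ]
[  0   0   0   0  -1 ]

The matrix is upper triangular, so the determinant is the product of the diagonal entries:
det = (-3) · (-5) · (-4) · (-2) · (-1) = -120

The determinant is -120.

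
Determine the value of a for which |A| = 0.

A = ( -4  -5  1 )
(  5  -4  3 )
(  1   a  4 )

-9

Expanding along the column containing a, det(A) is linear in a: det(A) = (17)·a + (153).
Set (17)·a + (153) = 0  ⇒  (17)·a = -153  ⇒  a = -9.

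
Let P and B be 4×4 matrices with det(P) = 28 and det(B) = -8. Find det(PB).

det(PB) = det(P)·det(B) = (28)·(-8) = -224

The determinant is -224.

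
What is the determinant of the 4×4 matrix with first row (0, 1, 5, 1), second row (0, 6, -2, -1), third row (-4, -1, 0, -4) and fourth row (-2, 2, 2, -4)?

Expand along column 1 (it has 2 zeros):
  + (-4) · M_31   where M_31 = det([1 5 1; 6 -2 -1; 2 2 -4]) = 136
  − (-2) · M_41   where M_41 = det([1 5 1; 6 -2 -1; -1 0 -4]) = 131
det = (+1)·(-4)·(136) + (-1)·(-2)·(131) = -282

-282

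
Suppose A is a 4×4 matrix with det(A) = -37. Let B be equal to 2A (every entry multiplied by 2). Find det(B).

det(B) = -592

For a 4×4 matrix, det(2A) = 2^4·det(A) = 16·det(A).
det(B) = (16)·(-37) = -592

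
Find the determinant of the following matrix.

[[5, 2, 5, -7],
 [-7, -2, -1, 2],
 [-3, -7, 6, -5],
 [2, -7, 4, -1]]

319

Expand along row 1:
  + (5) · M_11   where M_11 = det([-2 -1 2; -7 6 -5; -7 4 -1]) = -28
  − (2) · M_12   where M_12 = det([-7 -1 2; -3 6 -5; 2 4 -1]) = -133
  + (5) · M_13   where M_13 = det([-7 -2 2; -3 -7 -5; 2 -7 -1]) = 292
  − (-7) · M_14   where M_14 = det([-7 -2 -1; -3 -7 6; 2 -7 4]) = -181
det = (+1)·(5)·(-28) + (-1)·(2)·(-133) + (+1)·(5)·(292) + (-1)·(-7)·(-181) = 319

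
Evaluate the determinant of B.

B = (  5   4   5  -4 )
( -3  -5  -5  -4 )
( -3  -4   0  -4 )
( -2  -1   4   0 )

Expand along row 3 (it has 1 zero):
  + (-3) · M_31   where M_31 = det([4 5 -4; -5 -5 -4; -1 4 0]) = 184
  − (-4) · M_32   where M_32 = det([5 5 -4; -3 -5 -4; -2 4 0]) = 208
  − (-4) · M_34   where M_34 = det([5 4 5; -3 -5 -5; -2 -1 4]) = -72
det = (+1)·(-3)·(184) + (-1)·(-4)·(208) + (-1)·(-4)·(-72) = -8

det(B) = -8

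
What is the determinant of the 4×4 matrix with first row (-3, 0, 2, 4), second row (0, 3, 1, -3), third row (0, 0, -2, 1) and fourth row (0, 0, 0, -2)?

The matrix is upper triangular, so the determinant is the product of the diagonal entries:
det = (-3) · (3) · (-2) · (-2) = -36

-36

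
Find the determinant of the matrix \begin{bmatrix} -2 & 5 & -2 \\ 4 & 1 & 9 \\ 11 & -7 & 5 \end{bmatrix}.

Expand along column 1:
  + (-2) · |1 9; -7 5| = (-2)·(5 − (-63)) = -136
  − 4 · |5 -2; -7 5| = −4·(25 − 14) = -44
  + 11 · |5 -2; 1 9| = 11·(45 − (-2)) = 517
Sum: (-136) + (-44) + (517) = 337

The determinant is 337.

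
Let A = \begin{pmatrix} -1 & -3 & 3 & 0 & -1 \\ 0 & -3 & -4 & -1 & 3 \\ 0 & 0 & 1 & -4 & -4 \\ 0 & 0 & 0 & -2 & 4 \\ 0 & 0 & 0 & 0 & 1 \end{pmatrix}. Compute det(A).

|A| = -6

A is upper triangular, so det(A) is the product of the diagonal entries:
det = (-1) · (-3) · (1) · (-2) · (1) = -6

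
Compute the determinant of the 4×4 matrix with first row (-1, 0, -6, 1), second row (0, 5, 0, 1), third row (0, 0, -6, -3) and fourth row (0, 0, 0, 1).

30

The matrix is upper triangular, so the determinant is the product of the diagonal entries:
det = (-1) · (5) · (-6) · (1) = 30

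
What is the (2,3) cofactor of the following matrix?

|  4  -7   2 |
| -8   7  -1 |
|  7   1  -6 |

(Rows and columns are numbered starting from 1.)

The cofactor is -53.

Delete row 2 and column 3; the remaining 2×2 submatrix is [4 -7; 7 1].
Its determinant is 4·1 − (-7)·7 = 53.
The cofactor carries sign (−1)^(2+3) = −1, so C_{2,3} = −(53) = -53.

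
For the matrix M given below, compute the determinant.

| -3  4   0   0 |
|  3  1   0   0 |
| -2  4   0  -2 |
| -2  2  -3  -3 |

The determinant is 90.

M is block lower-triangular with a 2×2 block and a 2×2 block on the diagonal, so its determinant equals the product of the determinants of the diagonal blocks.
det of the 2×2 block = -15
det of the 2×2 block = -6
det = (-15)·(-6) = 90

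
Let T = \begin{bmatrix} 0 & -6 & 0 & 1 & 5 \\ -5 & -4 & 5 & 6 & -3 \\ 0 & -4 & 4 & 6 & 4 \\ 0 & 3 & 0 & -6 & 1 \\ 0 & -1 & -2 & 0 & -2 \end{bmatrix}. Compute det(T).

The determinant is -600.

Expand along column 1 (it has 4 zeros):
  − (-5) · M_21   where M_21 = det([-6 0 1 5; -4 4 6 4; 3 0 -6 1; -1 -2 0 -2]) = -120
det = (-1)·(-5)·(-120) = -600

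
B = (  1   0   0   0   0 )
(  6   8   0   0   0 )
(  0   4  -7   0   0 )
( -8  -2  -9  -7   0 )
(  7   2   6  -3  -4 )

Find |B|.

-1568

B is lower triangular, so det(B) is the product of the diagonal entries:
det = (1) · (8) · (-7) · (-7) · (-4) = -1568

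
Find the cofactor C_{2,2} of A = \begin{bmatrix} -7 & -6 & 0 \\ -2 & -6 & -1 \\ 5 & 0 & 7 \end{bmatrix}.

-49

Delete row 2 and column 2; the remaining 2×2 submatrix is [-7 0; 5 7].
Its determinant is (-7)·7 − 0·5 = -49.
The cofactor carries sign (−1)^(2+2) = +1, so C_{2,2} = +(-49) = -49.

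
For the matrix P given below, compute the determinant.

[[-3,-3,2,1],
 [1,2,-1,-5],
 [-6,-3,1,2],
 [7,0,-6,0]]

Expand along row 4 (it has 2 zeros):
  − (7) · M_41   where M_41 = det([-3 2 1; 2 -1 -5; -3 1 2]) = 12
  − (-6) · M_43   where M_43 = det([-3 -3 1; 1 2 -5; -6 -3 2]) = -42
det = (-1)·(7)·(12) + (-1)·(-6)·(-42) = -336

The determinant is -336.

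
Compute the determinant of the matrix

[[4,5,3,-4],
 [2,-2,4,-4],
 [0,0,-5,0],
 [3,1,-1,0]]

Expand along row 3 (it has 3 zeros):
  + (-5) · M_33   where M_33 = det([4 5 -4; 2 -2 -4; 3 1 0]) = -76
det = (+1)·(-5)·(-76) = 380

The determinant is 380.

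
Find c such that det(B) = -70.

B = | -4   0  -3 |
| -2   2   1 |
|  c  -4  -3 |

Expanding along the column containing c, det(B) is linear in c: det(B) = (6)·c + (-16).
Set (6)·c + (-16) = -70  ⇒  (6)·c = -54  ⇒  c = -9.

-9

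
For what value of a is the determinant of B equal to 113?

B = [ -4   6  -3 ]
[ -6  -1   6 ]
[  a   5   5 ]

-9

Expanding along the column containing a, det(B) is linear in a: det(B) = (33)·a + (410).
Set (33)·a + (410) = 113  ⇒  (33)·a = -297  ⇒  a = -9.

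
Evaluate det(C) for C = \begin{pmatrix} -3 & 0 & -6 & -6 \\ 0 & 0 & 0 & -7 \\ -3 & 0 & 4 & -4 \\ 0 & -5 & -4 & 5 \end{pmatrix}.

|C| = 1050

Expand along row 2 (it has 3 zeros):
  + (-7) · M_24   where M_24 = det([-3 0 -6; -3 0 4; 0 -5 -4]) = -150
det = (+1)·(-7)·(-150) = 1050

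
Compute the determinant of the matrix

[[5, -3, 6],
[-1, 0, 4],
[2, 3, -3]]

-93

Expand along row 2:
  − (-1) · |-3 6; 3 -3| = −(-1)·(9 − 18) = -9
  − 4 · |5 -3; 2 3| = −4·(15 − (-6)) = -84
Sum: (-9) + (-84) = -93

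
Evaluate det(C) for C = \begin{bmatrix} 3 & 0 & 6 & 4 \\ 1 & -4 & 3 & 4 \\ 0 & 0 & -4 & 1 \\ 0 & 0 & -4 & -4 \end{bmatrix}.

|C| = -240

C is block upper-triangular with a 2×2 block and a 2×2 block on the diagonal, so its determinant equals the product of the determinants of the diagonal blocks.
det of the 2×2 block = -12
det of the 2×2 block = 20
det = (-12)·(20) = -240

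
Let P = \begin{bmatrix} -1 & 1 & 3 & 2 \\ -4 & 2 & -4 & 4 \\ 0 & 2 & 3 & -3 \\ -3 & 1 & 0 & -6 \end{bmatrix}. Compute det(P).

|P| = 306

Expand along row 3 (it has 1 zero):
  − (2) · M_32   where M_32 = det([-1 3 2; -4 -4 4; -3 0 -6]) = -156
  + (3) · M_33   where M_33 = det([-1 1 2; -4 2 4; -3 1 -6]) = -16
  − (-3) · M_34   where M_34 = det([-1 1 3; -4 2 -4; -3 1 0]) = 14
det = (-1)·(2)·(-156) + (+1)·(3)·(-16) + (-1)·(-3)·(14) = 306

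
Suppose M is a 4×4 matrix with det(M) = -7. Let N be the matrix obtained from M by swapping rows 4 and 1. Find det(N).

Swapping two rows multiplies the determinant by −1.
det(N) = (-1)·(-7) = 7

The determinant is 7.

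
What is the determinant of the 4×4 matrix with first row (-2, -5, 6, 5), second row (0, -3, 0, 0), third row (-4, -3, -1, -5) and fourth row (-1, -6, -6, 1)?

Expand along row 2 (it has 3 zeros):
  + (-3) · M_22   where M_22 = det([-2 6 5; -4 -1 -5; -1 -6 1]) = 231
det = (+1)·(-3)·(231) = -693

-693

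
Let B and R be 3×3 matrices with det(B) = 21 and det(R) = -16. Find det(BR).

|BR| = -336

det(BR) = det(B)·det(R) = (21)·(-16) = -336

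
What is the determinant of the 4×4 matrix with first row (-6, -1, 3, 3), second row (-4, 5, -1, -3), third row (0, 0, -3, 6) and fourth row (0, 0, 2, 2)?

The matrix is block upper-triangular with a 2×2 block and a 2×2 block on the diagonal, so its determinant equals the product of the determinants of the diagonal blocks.
det of the 2×2 block = -34
det of the 2×2 block = -18
det = (-34)·(-18) = 612

The determinant is 612.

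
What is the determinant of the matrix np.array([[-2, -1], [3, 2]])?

-1

det = (-2)·2 − (-1)·3 = -4 − (-3) = -1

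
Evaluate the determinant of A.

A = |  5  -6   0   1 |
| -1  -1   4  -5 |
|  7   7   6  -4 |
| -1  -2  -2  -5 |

Expand along row 1 (it has 1 zero):
  + (5) · M_11   where M_11 = det([-1 4 -5; 7 6 -4; -2 -2 -5]) = 220
  − (-6) · M_12   where M_12 = det([-1 4 -5; 7 6 -4; -1 -2 -5]) = 234
  − (1) · M_14   where M_14 = det([-1 -1 4; 7 7 6; -1 -2 -2]) = -34
det = (+1)·(5)·(220) + (-1)·(-6)·(234) + (-1)·(1)·(-34) = 2538

The determinant is 2538.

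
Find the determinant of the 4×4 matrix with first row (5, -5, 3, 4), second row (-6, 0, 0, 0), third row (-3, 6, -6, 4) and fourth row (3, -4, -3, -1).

-1728

Expand along row 2 (it has 3 zeros):
  − (-6) · M_21   where M_21 = det([-5 3 4; 6 -6 4; -4 -3 -1]) = -288
det = (-1)·(-6)·(-288) = -1728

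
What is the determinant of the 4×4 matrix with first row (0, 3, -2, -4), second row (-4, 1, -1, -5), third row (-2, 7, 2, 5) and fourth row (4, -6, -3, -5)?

Expand along row 1 (it has 1 zero):
  − (3) · M_12   where M_12 = det([-4 -1 -5; -2 2 5; 4 -3 -5]) = -20
  + (-2) · M_13   where M_13 = det([-4 1 -5; -2 7 5; 4 -6 -5]) = 110
  − (-4) · M_14   where M_14 = det([-4 1 -1; -2 7 2; 4 -6 -3]) = 54
det = (-1)·(3)·(-20) + (+1)·(-2)·(110) + (-1)·(-4)·(54) = 56

The determinant is 56.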